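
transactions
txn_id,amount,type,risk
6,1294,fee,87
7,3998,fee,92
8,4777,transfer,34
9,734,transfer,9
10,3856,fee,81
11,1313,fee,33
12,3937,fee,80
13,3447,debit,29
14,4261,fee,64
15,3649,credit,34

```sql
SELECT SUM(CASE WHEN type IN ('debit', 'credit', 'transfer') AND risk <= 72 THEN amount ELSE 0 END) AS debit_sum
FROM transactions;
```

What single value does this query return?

txn_id=6: ✗
txn_id=7: ✗
txn_id=8: ✓ → 4777
txn_id=9: ✓ → 734
txn_id=10: ✗
txn_id=11: ✗
txn_id=12: ✗
txn_id=13: ✓ → 3447
txn_id=14: ✗
txn_id=15: ✓ → 3649
debit_sum = 4777 + 734 + 3447 + 3649 = 12607

12607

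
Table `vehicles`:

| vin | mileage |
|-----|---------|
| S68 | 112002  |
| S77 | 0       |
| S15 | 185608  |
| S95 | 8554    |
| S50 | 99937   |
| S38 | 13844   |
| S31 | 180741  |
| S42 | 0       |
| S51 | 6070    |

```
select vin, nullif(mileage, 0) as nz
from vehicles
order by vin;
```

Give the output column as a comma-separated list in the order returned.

vin=S15: mileage=185608 vs 0: differ → 185608
vin=S31: mileage=180741 vs 0: differ → 180741
vin=S38: mileage=13844 vs 0: differ → 13844
vin=S42: mileage=0 vs 0: equal → NULL
vin=S50: mileage=99937 vs 0: differ → 99937
vin=S51: mileage=6070 vs 0: differ → 6070
vin=S68: mileage=112002 vs 0: differ → 112002
vin=S77: mileage=0 vs 0: equal → NULL
vin=S95: mileage=8554 vs 0: differ → 8554

185608, 180741, 13844, NULL, 99937, 6070, 112002, NULL, 8554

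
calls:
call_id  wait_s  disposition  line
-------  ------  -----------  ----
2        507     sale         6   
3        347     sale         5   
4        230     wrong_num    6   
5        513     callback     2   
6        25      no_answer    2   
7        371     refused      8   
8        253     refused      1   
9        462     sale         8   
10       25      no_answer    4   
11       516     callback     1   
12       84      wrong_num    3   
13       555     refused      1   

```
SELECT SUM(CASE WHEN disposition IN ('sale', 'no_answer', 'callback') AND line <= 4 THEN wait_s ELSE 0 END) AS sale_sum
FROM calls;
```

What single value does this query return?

call_id=2: ✗
call_id=3: ✗
call_id=4: ✗
call_id=5: ✓ → 513
call_id=6: ✓ → 25
call_id=7: ✗
call_id=8: ✗
call_id=9: ✗
call_id=10: ✓ → 25
call_id=11: ✓ → 516
call_id=12: ✗
call_id=13: ✗
sale_sum = 513 + 25 + 25 + 516 = 1079

1079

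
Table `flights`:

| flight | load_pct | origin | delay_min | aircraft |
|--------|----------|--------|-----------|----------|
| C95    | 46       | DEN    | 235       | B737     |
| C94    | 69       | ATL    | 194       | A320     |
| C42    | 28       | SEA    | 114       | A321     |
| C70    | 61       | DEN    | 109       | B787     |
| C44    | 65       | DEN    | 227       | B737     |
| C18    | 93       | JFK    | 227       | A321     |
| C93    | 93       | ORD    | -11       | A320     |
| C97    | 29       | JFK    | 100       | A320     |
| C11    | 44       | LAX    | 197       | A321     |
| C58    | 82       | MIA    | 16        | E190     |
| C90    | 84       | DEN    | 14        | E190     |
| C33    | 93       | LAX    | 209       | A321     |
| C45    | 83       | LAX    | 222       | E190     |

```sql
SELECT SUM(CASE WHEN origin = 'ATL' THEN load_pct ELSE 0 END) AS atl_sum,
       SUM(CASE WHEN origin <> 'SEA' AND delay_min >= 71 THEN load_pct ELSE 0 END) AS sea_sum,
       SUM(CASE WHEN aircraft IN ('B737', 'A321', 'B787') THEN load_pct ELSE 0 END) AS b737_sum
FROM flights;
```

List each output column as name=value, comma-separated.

[atl_sum: origin = 'ATL']
flight=C95: ✗
flight=C94: ✓ → 69
flight=C42: ✗
flight=C70: ✗
flight=C44: ✗
flight=C18: ✗
flight=C93: ✗
flight=C97: ✗
flight=C11: ✗
flight=C58: ✗
flight=C90: ✗
flight=C33: ✗
flight=C45: ✗
atl_sum = 69
—
[sea_sum: origin <> 'SEA' AND delay_min >= 71]
flight=C95: ✓ → 46
flight=C94: ✓ → 69
flight=C42: ✗
flight=C70: ✓ → 61
flight=C44: ✓ → 65
flight=C18: ✓ → 93
flight=C93: ✗
flight=C97: ✓ → 29
flight=C11: ✓ → 44
flight=C58: ✗
flight=C90: ✗
flight=C33: ✓ → 93
flight=C45: ✓ → 83
sea_sum = 46 + 69 + 61 + 65 + 93 + 29 + 44 + 93 + 83 = 583
—
[b737_sum: aircraft IN ('B737', 'A321', 'B787')]
flight=C95: ✓ → 46
flight=C94: ✗
flight=C42: ✓ → 28
flight=C70: ✓ → 61
flight=C44: ✓ → 65
flight=C18: ✓ → 93
flight=C93: ✗
flight=C97: ✗
flight=C11: ✓ → 44
flight=C58: ✗
flight=C90: ✗
flight=C33: ✓ → 93
flight=C45: ✗
b737_sum = 46 + 28 + 61 + 65 + 93 + 44 + 93 = 430

atl_sum=69, sea_sum=583, b737_sum=430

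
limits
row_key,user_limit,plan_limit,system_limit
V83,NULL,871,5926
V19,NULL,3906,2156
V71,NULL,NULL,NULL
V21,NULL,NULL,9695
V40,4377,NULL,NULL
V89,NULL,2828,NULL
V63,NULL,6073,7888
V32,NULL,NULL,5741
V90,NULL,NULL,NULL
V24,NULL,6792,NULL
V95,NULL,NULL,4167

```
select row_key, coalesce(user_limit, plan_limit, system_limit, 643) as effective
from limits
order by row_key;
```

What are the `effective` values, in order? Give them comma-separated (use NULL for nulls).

3906, 9695, 6792, 5741, 4377, 6073, 643, 871, 2828, 643, 4167

row_key=V19: user_limit=NULL, plan_limit=3906 → 3906
row_key=V21: user_limit=NULL, plan_limit=NULL, system_limit=9695 → 9695
row_key=V24: user_limit=NULL, plan_limit=6792 → 6792
row_key=V32: user_limit=NULL, plan_limit=NULL, system_limit=5741 → 5741
row_key=V40: user_limit=4377 → 4377
row_key=V63: user_limit=NULL, plan_limit=6073 → 6073
row_key=V71: user_limit=NULL, plan_limit=NULL, system_limit=NULL, → literal 643 → 643
row_key=V83: user_limit=NULL, plan_limit=871 → 871
row_key=V89: user_limit=NULL, plan_limit=2828 → 2828
row_key=V90: user_limit=NULL, plan_limit=NULL, system_limit=NULL, → literal 643 → 643
row_key=V95: user_limit=NULL, plan_limit=NULL, system_limit=4167 → 4167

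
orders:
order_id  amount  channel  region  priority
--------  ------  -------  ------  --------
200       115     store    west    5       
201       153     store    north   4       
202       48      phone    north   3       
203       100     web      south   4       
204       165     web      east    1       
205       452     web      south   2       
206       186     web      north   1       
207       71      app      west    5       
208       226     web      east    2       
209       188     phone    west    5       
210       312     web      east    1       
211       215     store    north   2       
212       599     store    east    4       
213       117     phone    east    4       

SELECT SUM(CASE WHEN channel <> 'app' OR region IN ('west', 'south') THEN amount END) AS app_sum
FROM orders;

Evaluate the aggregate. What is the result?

2947

order_id=200: ✓ → 115
order_id=201: ✓ → 153
order_id=202: ✓ → 48
order_id=203: ✓ → 100
order_id=204: ✓ → 165
order_id=205: ✓ → 452
order_id=206: ✓ → 186
order_id=207: ✓ → 71
order_id=208: ✓ → 226
order_id=209: ✓ → 188
order_id=210: ✓ → 312
order_id=211: ✓ → 215
order_id=212: ✓ → 599
order_id=213: ✓ → 117
app_sum = 115 + 153 + 48 + 100 + 165 + 452 + 186 + 71 + 226 + 188 + 312 + 215 + 599 + 117 = 2947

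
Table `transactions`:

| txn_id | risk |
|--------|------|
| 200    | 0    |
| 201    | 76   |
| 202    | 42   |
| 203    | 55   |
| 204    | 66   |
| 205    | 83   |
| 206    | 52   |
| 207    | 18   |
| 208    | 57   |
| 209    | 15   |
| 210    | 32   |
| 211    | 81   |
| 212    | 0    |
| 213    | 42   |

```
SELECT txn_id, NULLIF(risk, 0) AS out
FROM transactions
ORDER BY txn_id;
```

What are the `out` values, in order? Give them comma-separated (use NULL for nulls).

NULL, 76, 42, 55, 66, 83, 52, 18, 57, 15, 32, 81, NULL, 42

txn_id=200: risk=0 vs 0: equal → NULL
txn_id=201: risk=76 vs 0: differ → 76
txn_id=202: risk=42 vs 0: differ → 42
txn_id=203: risk=55 vs 0: differ → 55
txn_id=204: risk=66 vs 0: differ → 66
txn_id=205: risk=83 vs 0: differ → 83
txn_id=206: risk=52 vs 0: differ → 52
txn_id=207: risk=18 vs 0: differ → 18
txn_id=208: risk=57 vs 0: differ → 57
txn_id=209: risk=15 vs 0: differ → 15
txn_id=210: risk=32 vs 0: differ → 32
txn_id=211: risk=81 vs 0: differ → 81
txn_id=212: risk=0 vs 0: equal → NULL
txn_id=213: risk=42 vs 0: differ → 42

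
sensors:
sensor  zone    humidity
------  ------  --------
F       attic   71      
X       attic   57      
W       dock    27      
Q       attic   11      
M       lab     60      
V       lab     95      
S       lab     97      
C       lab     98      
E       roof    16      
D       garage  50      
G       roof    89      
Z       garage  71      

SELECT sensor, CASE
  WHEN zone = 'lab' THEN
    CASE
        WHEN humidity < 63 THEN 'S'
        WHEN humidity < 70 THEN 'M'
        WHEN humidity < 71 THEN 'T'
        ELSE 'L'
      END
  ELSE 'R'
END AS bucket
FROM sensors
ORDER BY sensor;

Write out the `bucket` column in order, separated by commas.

sensor=C: zone='lab' → inner[ELSE] → L
sensor=D: zone='garage' → outer ELSE → R
sensor=E: zone='roof' → outer ELSE → R
sensor=F: zone='attic' → outer ELSE → R
sensor=G: zone='roof' → outer ELSE → R
sensor=M: zone='lab' → inner[humidity < 63] → S
sensor=Q: zone='attic' → outer ELSE → R
sensor=S: zone='lab' → inner[ELSE] → L
sensor=V: zone='lab' → inner[ELSE] → L
sensor=W: zone='dock' → outer ELSE → R
sensor=X: zone='attic' → outer ELSE → R
sensor=Z: zone='garage' → outer ELSE → R

L, R, R, R, R, S, R, L, L, R, R, R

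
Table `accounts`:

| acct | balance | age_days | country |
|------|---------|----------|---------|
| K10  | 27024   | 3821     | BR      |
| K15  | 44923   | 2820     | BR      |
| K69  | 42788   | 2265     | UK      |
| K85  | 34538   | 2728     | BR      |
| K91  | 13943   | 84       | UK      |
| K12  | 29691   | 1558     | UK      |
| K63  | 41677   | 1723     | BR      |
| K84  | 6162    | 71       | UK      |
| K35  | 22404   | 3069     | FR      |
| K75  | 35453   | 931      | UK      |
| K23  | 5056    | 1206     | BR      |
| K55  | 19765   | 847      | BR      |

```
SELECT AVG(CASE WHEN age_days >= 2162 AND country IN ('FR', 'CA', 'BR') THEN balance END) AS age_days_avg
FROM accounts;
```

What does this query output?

acct=K10: ✓ → 27024
acct=K15: ✓ → 44923
acct=K69: ✗
acct=K85: ✓ → 34538
acct=K91: ✗
acct=K12: ✗
acct=K63: ✗
acct=K84: ✗
acct=K35: ✓ → 22404
acct=K75: ✗
acct=K23: ✗
acct=K55: ✗
age_days_avg = (27024 + 44923 + 34538 + 22404) / 4 = 32222.25

32222.25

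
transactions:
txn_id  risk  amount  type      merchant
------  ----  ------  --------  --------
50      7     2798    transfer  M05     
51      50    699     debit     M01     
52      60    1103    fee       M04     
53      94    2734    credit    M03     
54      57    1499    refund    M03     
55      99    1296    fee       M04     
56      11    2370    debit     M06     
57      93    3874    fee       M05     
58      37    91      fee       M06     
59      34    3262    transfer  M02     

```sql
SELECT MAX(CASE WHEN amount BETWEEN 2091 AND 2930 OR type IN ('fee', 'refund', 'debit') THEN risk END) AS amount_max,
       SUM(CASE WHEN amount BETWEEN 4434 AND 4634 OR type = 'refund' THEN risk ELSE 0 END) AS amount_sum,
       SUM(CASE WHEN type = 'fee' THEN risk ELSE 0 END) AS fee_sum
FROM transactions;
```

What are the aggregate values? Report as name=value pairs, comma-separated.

amount_max=99, amount_sum=57, fee_sum=289

[amount_max: amount BETWEEN 2091 AND 2930 OR type IN ('fee', 'refund', 'debit')]
txn_id=50: ✓ → 7
txn_id=51: ✓ → 50
txn_id=52: ✓ → 60
txn_id=53: ✓ → 94
txn_id=54: ✓ → 57
txn_id=55: ✓ → 99
txn_id=56: ✓ → 11
txn_id=57: ✓ → 93
txn_id=58: ✓ → 37
txn_id=59: ✗
amount_max = MAX(7, 50, 60, 94, 57, 99, 11, 93, 37) = 99
—
[amount_sum: amount BETWEEN 4434 AND 4634 OR type = 'refund']
txn_id=50: ✗
txn_id=51: ✗
txn_id=52: ✗
txn_id=53: ✗
txn_id=54: ✓ → 57
txn_id=55: ✗
txn_id=56: ✗
txn_id=57: ✗
txn_id=58: ✗
txn_id=59: ✗
amount_sum = 57
—
[fee_sum: type = 'fee']
txn_id=50: ✗
txn_id=51: ✗
txn_id=52: ✓ → 60
txn_id=53: ✗
txn_id=54: ✗
txn_id=55: ✓ → 99
txn_id=56: ✗
txn_id=57: ✓ → 93
txn_id=58: ✓ → 37
txn_id=59: ✗
fee_sum = 60 + 99 + 93 + 37 = 289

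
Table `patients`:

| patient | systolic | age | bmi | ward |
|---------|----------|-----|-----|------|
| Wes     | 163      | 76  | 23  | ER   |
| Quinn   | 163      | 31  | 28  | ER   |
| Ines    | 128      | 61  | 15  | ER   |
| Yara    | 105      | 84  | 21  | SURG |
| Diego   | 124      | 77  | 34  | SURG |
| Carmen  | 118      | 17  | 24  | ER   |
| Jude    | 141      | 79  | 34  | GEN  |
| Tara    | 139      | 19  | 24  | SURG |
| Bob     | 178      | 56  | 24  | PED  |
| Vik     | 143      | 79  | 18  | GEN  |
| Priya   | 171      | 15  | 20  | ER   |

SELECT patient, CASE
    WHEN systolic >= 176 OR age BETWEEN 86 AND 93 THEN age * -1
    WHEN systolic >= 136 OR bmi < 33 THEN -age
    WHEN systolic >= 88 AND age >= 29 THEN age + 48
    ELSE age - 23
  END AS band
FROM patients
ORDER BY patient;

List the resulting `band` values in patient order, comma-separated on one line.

-56, -17, 125, -61, -79, -15, -31, -19, -79, -76, -84

patient=Bob: systolic >= 176 OR age BETWEEN 86 AND 93 → -56
patient=Carmen: systolic >= 136 OR bmi < 33 → -17
patient=Diego: systolic >= 88 AND age >= 29 → 125
patient=Ines: systolic >= 136 OR bmi < 33 → -61
patient=Jude: systolic >= 136 OR bmi < 33 → -79
patient=Priya: systolic >= 136 OR bmi < 33 → -15
patient=Quinn: systolic >= 136 OR bmi < 33 → -31
patient=Tara: systolic >= 136 OR bmi < 33 → -19
patient=Vik: systolic >= 136 OR bmi < 33 → -79
patient=Wes: systolic >= 136 OR bmi < 33 → -76
patient=Yara: systolic >= 136 OR bmi < 33 → -84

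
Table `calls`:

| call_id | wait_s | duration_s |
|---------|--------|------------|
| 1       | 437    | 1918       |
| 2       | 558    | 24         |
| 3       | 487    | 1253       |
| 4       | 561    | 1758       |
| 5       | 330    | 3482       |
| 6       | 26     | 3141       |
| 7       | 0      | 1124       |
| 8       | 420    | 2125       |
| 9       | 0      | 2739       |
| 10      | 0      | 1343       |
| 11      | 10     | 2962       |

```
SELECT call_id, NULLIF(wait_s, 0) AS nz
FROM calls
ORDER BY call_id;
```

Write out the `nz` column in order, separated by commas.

call_id=1: wait_s=437 vs 0: differ → 437
call_id=2: wait_s=558 vs 0: differ → 558
call_id=3: wait_s=487 vs 0: differ → 487
call_id=4: wait_s=561 vs 0: differ → 561
call_id=5: wait_s=330 vs 0: differ → 330
call_id=6: wait_s=26 vs 0: differ → 26
call_id=7: wait_s=0 vs 0: equal → NULL
call_id=8: wait_s=420 vs 0: differ → 420
call_id=9: wait_s=0 vs 0: equal → NULL
call_id=10: wait_s=0 vs 0: equal → NULL
call_id=11: wait_s=10 vs 0: differ → 10

437, 558, 487, 561, 330, 26, NULL, 420, NULL, NULL, 10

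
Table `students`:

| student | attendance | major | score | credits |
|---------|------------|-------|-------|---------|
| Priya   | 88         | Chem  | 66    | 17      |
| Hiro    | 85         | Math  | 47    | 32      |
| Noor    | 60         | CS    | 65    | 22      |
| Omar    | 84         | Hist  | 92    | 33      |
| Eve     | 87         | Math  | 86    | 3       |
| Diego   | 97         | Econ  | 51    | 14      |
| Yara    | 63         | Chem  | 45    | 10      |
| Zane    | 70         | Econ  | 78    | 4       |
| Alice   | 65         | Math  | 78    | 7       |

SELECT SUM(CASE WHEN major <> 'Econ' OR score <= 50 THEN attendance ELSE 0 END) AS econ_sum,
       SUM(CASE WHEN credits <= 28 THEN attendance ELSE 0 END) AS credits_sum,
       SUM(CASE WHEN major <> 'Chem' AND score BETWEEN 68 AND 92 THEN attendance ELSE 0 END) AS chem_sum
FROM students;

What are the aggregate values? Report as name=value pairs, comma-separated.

econ_sum=532, credits_sum=530, chem_sum=306

[econ_sum: major <> 'Econ' OR score <= 50]
student=Priya: ✓ → 88
student=Hiro: ✓ → 85
student=Noor: ✓ → 60
student=Omar: ✓ → 84
student=Eve: ✓ → 87
student=Diego: ✗
student=Yara: ✓ → 63
student=Zane: ✗
student=Alice: ✓ → 65
econ_sum = 88 + 85 + 60 + 84 + 87 + 63 + 65 = 532
—
[credits_sum: credits <= 28]
student=Priya: ✓ → 88
student=Hiro: ✗
student=Noor: ✓ → 60
student=Omar: ✗
student=Eve: ✓ → 87
student=Diego: ✓ → 97
student=Yara: ✓ → 63
student=Zane: ✓ → 70
student=Alice: ✓ → 65
credits_sum = 88 + 60 + 87 + 97 + 63 + 70 + 65 = 530
—
[chem_sum: major <> 'Chem' AND score BETWEEN 68 AND 92]
student=Priya: ✗
student=Hiro: ✗
student=Noor: ✗
student=Omar: ✓ → 84
student=Eve: ✓ → 87
student=Diego: ✗
student=Yara: ✗
student=Zane: ✓ → 70
student=Alice: ✓ → 65
chem_sum = 84 + 87 + 70 + 65 = 306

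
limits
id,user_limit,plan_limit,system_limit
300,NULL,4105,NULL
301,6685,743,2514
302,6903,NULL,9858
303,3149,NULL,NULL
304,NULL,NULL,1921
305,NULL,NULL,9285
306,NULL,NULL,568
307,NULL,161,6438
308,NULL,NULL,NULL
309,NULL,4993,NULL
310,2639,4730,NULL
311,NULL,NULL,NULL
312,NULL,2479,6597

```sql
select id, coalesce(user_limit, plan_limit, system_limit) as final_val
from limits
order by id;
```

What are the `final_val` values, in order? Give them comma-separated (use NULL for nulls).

id=300: user_limit=NULL, plan_limit=4105 → 4105
id=301: user_limit=6685 → 6685
id=302: user_limit=6903 → 6903
id=303: user_limit=3149 → 3149
id=304: user_limit=NULL, plan_limit=NULL, system_limit=1921 → 1921
id=305: user_limit=NULL, plan_limit=NULL, system_limit=9285 → 9285
id=306: user_limit=NULL, plan_limit=NULL, system_limit=568 → 568
id=307: user_limit=NULL, plan_limit=161 → 161
id=308: user_limit=NULL, plan_limit=NULL, system_limit=NULL (all NULL) → NULL
id=309: user_limit=NULL, plan_limit=4993 → 4993
id=310: user_limit=2639 → 2639
id=311: user_limit=NULL, plan_limit=NULL, system_limit=NULL (all NULL) → NULL
id=312: user_limit=NULL, plan_limit=2479 → 2479

4105, 6685, 6903, 3149, 1921, 9285, 568, 161, NULL, 4993, 2639, NULL, 2479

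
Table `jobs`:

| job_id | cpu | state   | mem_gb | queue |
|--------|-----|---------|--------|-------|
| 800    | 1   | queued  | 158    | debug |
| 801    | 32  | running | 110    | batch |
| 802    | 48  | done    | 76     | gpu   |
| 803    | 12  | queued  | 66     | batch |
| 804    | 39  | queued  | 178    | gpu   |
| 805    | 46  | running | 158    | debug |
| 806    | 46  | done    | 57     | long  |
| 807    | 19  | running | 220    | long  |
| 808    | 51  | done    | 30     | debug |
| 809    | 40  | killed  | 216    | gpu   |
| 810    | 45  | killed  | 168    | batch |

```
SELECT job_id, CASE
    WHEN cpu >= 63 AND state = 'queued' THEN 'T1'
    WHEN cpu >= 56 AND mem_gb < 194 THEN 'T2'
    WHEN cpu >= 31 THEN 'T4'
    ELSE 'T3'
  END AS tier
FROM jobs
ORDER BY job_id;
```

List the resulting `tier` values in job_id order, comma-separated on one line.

T3, T4, T4, T3, T4, T4, T4, T3, T4, T4, T4

job_id=800: ELSE → T3
job_id=801: cpu >= 31 → T4
job_id=802: cpu >= 31 → T4
job_id=803: ELSE → T3
job_id=804: cpu >= 31 → T4
job_id=805: cpu >= 31 → T4
job_id=806: cpu >= 31 → T4
job_id=807: ELSE → T3
job_id=808: cpu >= 31 → T4
job_id=809: cpu >= 31 → T4
job_id=810: cpu >= 31 → T4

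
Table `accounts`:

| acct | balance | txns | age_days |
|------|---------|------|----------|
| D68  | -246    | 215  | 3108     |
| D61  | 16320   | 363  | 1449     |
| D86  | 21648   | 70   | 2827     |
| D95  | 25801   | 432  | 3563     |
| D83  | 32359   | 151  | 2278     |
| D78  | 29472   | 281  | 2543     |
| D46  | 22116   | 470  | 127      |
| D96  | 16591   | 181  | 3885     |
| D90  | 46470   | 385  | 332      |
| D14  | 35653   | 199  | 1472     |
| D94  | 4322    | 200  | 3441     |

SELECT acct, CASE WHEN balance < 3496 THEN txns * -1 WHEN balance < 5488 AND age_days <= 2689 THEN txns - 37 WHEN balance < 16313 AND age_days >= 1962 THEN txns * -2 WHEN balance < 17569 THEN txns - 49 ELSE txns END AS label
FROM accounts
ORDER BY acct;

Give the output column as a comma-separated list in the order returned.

acct=D14: ELSE → 199
acct=D46: ELSE → 470
acct=D61: balance < 17569 → 314
acct=D68: balance < 3496 → -215
acct=D78: ELSE → 281
acct=D83: ELSE → 151
acct=D86: ELSE → 70
acct=D90: ELSE → 385
acct=D94: balance < 16313 AND age_days >= 1962 → -400
acct=D95: ELSE → 432
acct=D96: balance < 17569 → 132

199, 470, 314, -215, 281, 151, 70, 385, -400, 432, 132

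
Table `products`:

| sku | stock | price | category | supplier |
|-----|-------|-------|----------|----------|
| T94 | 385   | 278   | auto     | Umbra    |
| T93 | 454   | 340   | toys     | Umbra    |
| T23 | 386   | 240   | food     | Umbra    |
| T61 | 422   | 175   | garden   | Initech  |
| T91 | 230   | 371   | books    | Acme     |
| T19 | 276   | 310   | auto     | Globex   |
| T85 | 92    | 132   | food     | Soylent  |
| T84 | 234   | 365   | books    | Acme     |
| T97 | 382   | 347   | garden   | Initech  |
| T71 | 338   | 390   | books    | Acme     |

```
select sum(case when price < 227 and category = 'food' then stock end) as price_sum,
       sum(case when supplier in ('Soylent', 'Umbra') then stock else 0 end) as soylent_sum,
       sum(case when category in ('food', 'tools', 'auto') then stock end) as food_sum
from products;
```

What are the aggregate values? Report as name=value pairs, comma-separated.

[price_sum: price < 227 and category = 'food']
sku=T94: ✗
sku=T93: ✗
sku=T23: ✗
sku=T61: ✗
sku=T91: ✗
sku=T19: ✗
sku=T85: ✓ → 92
sku=T84: ✗
sku=T97: ✗
sku=T71: ✗
price_sum = 92
—
[soylent_sum: supplier in ('Soylent', 'Umbra')]
sku=T94: ✓ → 385
sku=T93: ✓ → 454
sku=T23: ✓ → 386
sku=T61: ✗
sku=T91: ✗
sku=T19: ✗
sku=T85: ✓ → 92
sku=T84: ✗
sku=T97: ✗
sku=T71: ✗
soylent_sum = 385 + 454 + 386 + 92 = 1317
—
[food_sum: category in ('food', 'tools', 'auto')]
sku=T94: ✓ → 385
sku=T93: ✗
sku=T23: ✓ → 386
sku=T61: ✗
sku=T91: ✗
sku=T19: ✓ → 276
sku=T85: ✓ → 92
sku=T84: ✗
sku=T97: ✗
sku=T71: ✗
food_sum = 385 + 386 + 276 + 92 = 1139

price_sum=92, soylent_sum=1317, food_sum=1139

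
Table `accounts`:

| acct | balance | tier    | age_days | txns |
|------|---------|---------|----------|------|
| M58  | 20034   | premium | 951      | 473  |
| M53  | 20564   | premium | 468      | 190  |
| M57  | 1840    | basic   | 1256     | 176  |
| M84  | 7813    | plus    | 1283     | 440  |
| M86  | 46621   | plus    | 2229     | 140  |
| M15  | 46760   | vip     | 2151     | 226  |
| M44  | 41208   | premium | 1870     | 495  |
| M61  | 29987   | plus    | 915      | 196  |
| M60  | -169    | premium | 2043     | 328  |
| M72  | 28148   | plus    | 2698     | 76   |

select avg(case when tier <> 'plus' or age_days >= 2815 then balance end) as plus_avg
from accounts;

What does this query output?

21706.1666666667

acct=M58: ✓ → 20034
acct=M53: ✓ → 20564
acct=M57: ✓ → 1840
acct=M84: ✗
acct=M86: ✗
acct=M15: ✓ → 46760
acct=M44: ✓ → 41208
acct=M61: ✗
acct=M60: ✓ → -169
acct=M72: ✗
plus_avg = (20034 + 20564 + 1840 + 46760 + 41208 + -169) / 6 = 21706.1666666667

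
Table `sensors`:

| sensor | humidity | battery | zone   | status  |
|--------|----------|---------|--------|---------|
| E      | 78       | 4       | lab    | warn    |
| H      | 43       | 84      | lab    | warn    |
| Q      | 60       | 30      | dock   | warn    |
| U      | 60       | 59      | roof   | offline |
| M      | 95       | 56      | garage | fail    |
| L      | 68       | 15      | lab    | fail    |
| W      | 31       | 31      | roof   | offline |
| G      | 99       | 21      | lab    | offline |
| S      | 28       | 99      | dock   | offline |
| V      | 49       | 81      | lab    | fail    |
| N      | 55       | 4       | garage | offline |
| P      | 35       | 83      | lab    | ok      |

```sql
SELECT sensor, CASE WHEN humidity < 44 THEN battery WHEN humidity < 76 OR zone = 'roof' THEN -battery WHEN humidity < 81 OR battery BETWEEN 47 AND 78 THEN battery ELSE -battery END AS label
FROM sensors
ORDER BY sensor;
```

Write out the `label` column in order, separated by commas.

sensor=E: humidity < 81 OR battery BETWEEN 47 AND 78 → 4
sensor=G: ELSE → -21
sensor=H: humidity < 44 → 84
sensor=L: humidity < 76 OR zone = 'roof' → -15
sensor=M: humidity < 81 OR battery BETWEEN 47 AND 78 → 56
sensor=N: humidity < 76 OR zone = 'roof' → -4
sensor=P: humidity < 44 → 83
sensor=Q: humidity < 76 OR zone = 'roof' → -30
sensor=S: humidity < 44 → 99
sensor=U: humidity < 76 OR zone = 'roof' → -59
sensor=V: humidity < 76 OR zone = 'roof' → -81
sensor=W: humidity < 44 → 31

4, -21, 84, -15, 56, -4, 83, -30, 99, -59, -81, 31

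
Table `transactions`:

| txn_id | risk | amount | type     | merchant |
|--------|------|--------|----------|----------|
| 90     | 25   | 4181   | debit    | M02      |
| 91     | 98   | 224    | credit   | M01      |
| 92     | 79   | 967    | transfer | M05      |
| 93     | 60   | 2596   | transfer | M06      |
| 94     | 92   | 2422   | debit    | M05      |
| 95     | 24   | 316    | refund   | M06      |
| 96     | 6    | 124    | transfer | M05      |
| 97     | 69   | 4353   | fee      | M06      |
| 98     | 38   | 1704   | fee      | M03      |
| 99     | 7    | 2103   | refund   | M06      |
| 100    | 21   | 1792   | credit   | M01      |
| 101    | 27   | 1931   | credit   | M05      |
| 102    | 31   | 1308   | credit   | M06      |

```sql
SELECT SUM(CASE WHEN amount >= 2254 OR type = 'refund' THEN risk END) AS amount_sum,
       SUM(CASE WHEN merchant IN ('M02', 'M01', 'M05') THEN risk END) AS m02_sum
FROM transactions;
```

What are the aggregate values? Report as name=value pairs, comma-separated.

[amount_sum: amount >= 2254 OR type = 'refund']
txn_id=90: ✓ → 25
txn_id=91: ✗
txn_id=92: ✗
txn_id=93: ✓ → 60
txn_id=94: ✓ → 92
txn_id=95: ✓ → 24
txn_id=96: ✗
txn_id=97: ✓ → 69
txn_id=98: ✗
txn_id=99: ✓ → 7
txn_id=100: ✗
txn_id=101: ✗
txn_id=102: ✗
amount_sum = 25 + 60 + 92 + 24 + 69 + 7 = 277
—
[m02_sum: merchant IN ('M02', 'M01', 'M05')]
txn_id=90: ✓ → 25
txn_id=91: ✓ → 98
txn_id=92: ✓ → 79
txn_id=93: ✗
txn_id=94: ✓ → 92
txn_id=95: ✗
txn_id=96: ✓ → 6
txn_id=97: ✗
txn_id=98: ✗
txn_id=99: ✗
txn_id=100: ✓ → 21
txn_id=101: ✓ → 27
txn_id=102: ✗
m02_sum = 25 + 98 + 79 + 92 + 6 + 21 + 27 = 348

amount_sum=277, m02_sum=348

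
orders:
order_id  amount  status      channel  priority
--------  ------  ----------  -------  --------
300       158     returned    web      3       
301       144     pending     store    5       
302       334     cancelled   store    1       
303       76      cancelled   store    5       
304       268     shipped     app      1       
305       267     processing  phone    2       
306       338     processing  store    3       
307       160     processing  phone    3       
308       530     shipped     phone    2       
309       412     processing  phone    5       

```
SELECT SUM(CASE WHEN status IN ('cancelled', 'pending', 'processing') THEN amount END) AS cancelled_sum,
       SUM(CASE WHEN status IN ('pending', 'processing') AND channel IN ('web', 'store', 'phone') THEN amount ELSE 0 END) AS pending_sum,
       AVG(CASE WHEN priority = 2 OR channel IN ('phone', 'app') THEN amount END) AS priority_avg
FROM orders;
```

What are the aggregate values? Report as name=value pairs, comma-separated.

[cancelled_sum: status IN ('cancelled', 'pending', 'processing')]
order_id=300: ✗
order_id=301: ✓ → 144
order_id=302: ✓ → 334
order_id=303: ✓ → 76
order_id=304: ✗
order_id=305: ✓ → 267
order_id=306: ✓ → 338
order_id=307: ✓ → 160
order_id=308: ✗
order_id=309: ✓ → 412
cancelled_sum = 144 + 334 + 76 + 267 + 338 + 160 + 412 = 1731
—
[pending_sum: status IN ('pending', 'processing') AND channel IN ('web', 'store', 'phone')]
order_id=300: ✗
order_id=301: ✓ → 144
order_id=302: ✗
order_id=303: ✗
order_id=304: ✗
order_id=305: ✓ → 267
order_id=306: ✓ → 338
order_id=307: ✓ → 160
order_id=308: ✗
order_id=309: ✓ → 412
pending_sum = 144 + 267 + 338 + 160 + 412 = 1321
—
[priority_avg: priority = 2 OR channel IN ('phone', 'app')]
order_id=300: ✗
order_id=301: ✗
order_id=302: ✗
order_id=303: ✗
order_id=304: ✓ → 268
order_id=305: ✓ → 267
order_id=306: ✗
order_id=307: ✓ → 160
order_id=308: ✓ → 530
order_id=309: ✓ → 412
priority_avg = (268 + 267 + 160 + 530 + 412) / 5 = 327.4

cancelled_sum=1731, pending_sum=1321, priority_avg=327.4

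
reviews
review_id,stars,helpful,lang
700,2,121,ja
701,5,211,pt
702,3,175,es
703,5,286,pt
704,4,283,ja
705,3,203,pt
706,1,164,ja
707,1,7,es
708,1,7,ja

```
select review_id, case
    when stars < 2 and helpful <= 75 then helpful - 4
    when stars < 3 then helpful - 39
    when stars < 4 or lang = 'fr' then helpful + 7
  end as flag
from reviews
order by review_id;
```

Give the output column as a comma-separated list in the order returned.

review_id=700: stars < 3 → 82
review_id=701: (no match → NULL) → NULL
review_id=702: stars < 4 or lang = 'fr' → 182
review_id=703: (no match → NULL) → NULL
review_id=704: (no match → NULL) → NULL
review_id=705: stars < 4 or lang = 'fr' → 210
review_id=706: stars < 3 → 125
review_id=707: stars < 2 and helpful <= 75 → 3
review_id=708: stars < 2 and helpful <= 75 → 3

82, NULL, 182, NULL, NULL, 210, 125, 3, 3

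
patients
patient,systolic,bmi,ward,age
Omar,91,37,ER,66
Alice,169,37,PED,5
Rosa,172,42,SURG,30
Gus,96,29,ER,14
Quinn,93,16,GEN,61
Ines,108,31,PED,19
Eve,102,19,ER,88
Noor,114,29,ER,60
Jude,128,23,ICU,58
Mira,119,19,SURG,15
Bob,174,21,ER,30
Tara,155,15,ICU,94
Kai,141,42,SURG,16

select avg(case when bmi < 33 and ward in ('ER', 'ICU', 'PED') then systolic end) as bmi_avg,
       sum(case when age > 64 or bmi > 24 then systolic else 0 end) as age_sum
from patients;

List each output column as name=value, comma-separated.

[bmi_avg: bmi < 33 and ward in ('ER', 'ICU', 'PED')]
patient=Omar: ✗
patient=Alice: ✗
patient=Rosa: ✗
patient=Gus: ✓ → 96
patient=Quinn: ✗
patient=Ines: ✓ → 108
patient=Eve: ✓ → 102
patient=Noor: ✓ → 114
patient=Jude: ✓ → 128
patient=Mira: ✗
patient=Bob: ✓ → 174
patient=Tara: ✓ → 155
patient=Kai: ✗
bmi_avg = (96 + 108 + 102 + 114 + 128 + 174 + 155) / 7 = 125.2857142857
—
[age_sum: age > 64 or bmi > 24]
patient=Omar: ✓ → 91
patient=Alice: ✓ → 169
patient=Rosa: ✓ → 172
patient=Gus: ✓ → 96
patient=Quinn: ✗
patient=Ines: ✓ → 108
patient=Eve: ✓ → 102
patient=Noor: ✓ → 114
patient=Jude: ✗
patient=Mira: ✗
patient=Bob: ✗
patient=Tara: ✓ → 155
patient=Kai: ✓ → 141
age_sum = 91 + 169 + 172 + 96 + 108 + 102 + 114 + 155 + 141 = 1148

bmi_avg=125.2857142857, age_sum=1148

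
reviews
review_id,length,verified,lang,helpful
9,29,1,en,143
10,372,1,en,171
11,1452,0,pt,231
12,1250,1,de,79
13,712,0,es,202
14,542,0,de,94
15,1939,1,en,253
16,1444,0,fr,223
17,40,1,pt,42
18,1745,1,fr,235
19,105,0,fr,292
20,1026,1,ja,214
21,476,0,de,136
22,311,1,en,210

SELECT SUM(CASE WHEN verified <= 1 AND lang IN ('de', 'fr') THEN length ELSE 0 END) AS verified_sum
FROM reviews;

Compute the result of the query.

5562

review_id=9: ✗
review_id=10: ✗
review_id=11: ✗
review_id=12: ✓ → 1250
review_id=13: ✗
review_id=14: ✓ → 542
review_id=15: ✗
review_id=16: ✓ → 1444
review_id=17: ✗
review_id=18: ✓ → 1745
review_id=19: ✓ → 105
review_id=20: ✗
review_id=21: ✓ → 476
review_id=22: ✗
verified_sum = 1250 + 542 + 1444 + 1745 + 105 + 476 = 5562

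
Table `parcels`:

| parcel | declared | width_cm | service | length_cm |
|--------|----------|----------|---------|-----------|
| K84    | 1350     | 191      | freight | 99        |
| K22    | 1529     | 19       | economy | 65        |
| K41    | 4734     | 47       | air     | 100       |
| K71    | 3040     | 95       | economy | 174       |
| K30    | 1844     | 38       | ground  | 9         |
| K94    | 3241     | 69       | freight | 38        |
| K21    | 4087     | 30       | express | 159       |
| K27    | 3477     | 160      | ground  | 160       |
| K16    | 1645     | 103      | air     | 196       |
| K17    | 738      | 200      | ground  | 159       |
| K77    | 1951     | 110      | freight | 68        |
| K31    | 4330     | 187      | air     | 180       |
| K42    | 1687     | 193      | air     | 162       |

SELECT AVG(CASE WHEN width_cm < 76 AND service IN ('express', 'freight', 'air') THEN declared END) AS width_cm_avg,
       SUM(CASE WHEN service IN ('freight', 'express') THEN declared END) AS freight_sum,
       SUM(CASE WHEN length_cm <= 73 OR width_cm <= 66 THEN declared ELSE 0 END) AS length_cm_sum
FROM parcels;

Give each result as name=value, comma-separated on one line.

[width_cm_avg: width_cm < 76 AND service IN ('express', 'freight', 'air')]
parcel=K84: ✗
parcel=K22: ✗
parcel=K41: ✓ → 4734
parcel=K71: ✗
parcel=K30: ✗
parcel=K94: ✓ → 3241
parcel=K21: ✓ → 4087
parcel=K27: ✗
parcel=K16: ✗
parcel=K17: ✗
parcel=K77: ✗
parcel=K31: ✗
parcel=K42: ✗
width_cm_avg = (4734 + 3241 + 4087) / 3 = 4020.6666666667
—
[freight_sum: service IN ('freight', 'express')]
parcel=K84: ✓ → 1350
parcel=K22: ✗
parcel=K41: ✗
parcel=K71: ✗
parcel=K30: ✗
parcel=K94: ✓ → 3241
parcel=K21: ✓ → 4087
parcel=K27: ✗
parcel=K16: ✗
parcel=K17: ✗
parcel=K77: ✓ → 1951
parcel=K31: ✗
parcel=K42: ✗
freight_sum = 1350 + 3241 + 4087 + 1951 = 10629
—
[length_cm_sum: length_cm <= 73 OR width_cm <= 66]
parcel=K84: ✗
parcel=K22: ✓ → 1529
parcel=K41: ✓ → 4734
parcel=K71: ✗
parcel=K30: ✓ → 1844
parcel=K94: ✓ → 3241
parcel=K21: ✓ → 4087
parcel=K27: ✗
parcel=K16: ✗
parcel=K17: ✗
parcel=K77: ✓ → 1951
parcel=K31: ✗
parcel=K42: ✗
length_cm_sum = 1529 + 4734 + 1844 + 3241 + 4087 + 1951 = 17386

width_cm_avg=4020.6666666667, freight_sum=10629, length_cm_sum=17386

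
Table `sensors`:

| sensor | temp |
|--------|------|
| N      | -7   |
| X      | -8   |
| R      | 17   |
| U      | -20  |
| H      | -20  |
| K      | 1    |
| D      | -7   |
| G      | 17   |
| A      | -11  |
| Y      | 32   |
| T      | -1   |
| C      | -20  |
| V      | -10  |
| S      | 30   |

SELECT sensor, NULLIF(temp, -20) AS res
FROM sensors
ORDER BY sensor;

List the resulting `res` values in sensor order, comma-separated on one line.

sensor=A: temp=-11 vs -20: differ → -11
sensor=C: temp=-20 vs -20: equal → NULL
sensor=D: temp=-7 vs -20: differ → -7
sensor=G: temp=17 vs -20: differ → 17
sensor=H: temp=-20 vs -20: equal → NULL
sensor=K: temp=1 vs -20: differ → 1
sensor=N: temp=-7 vs -20: differ → -7
sensor=R: temp=17 vs -20: differ → 17
sensor=S: temp=30 vs -20: differ → 30
sensor=T: temp=-1 vs -20: differ → -1
sensor=U: temp=-20 vs -20: equal → NULL
sensor=V: temp=-10 vs -20: differ → -10
sensor=X: temp=-8 vs -20: differ → -8
sensor=Y: temp=32 vs -20: differ → 32

-11, NULL, -7, 17, NULL, 1, -7, 17, 30, -1, NULL, -10, -8, 32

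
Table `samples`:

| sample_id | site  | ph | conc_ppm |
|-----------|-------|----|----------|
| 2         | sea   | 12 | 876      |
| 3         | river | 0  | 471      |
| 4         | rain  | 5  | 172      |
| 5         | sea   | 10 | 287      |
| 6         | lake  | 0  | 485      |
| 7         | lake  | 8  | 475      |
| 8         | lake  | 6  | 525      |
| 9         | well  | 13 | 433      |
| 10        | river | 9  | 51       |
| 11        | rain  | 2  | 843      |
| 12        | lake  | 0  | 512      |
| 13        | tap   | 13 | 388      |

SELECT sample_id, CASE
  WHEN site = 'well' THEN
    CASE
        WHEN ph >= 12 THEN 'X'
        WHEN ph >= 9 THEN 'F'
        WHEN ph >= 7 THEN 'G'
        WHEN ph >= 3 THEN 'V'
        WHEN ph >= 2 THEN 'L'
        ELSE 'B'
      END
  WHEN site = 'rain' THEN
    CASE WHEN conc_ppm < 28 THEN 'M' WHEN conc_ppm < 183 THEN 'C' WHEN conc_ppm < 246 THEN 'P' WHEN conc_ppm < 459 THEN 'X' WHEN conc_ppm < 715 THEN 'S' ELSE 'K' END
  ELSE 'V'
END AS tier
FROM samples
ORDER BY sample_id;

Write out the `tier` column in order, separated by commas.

sample_id=2: site='sea' → outer ELSE → V
sample_id=3: site='river' → outer ELSE → V
sample_id=4: site='rain' → inner[conc_ppm < 183] → C
sample_id=5: site='sea' → outer ELSE → V
sample_id=6: site='lake' → outer ELSE → V
sample_id=7: site='lake' → outer ELSE → V
sample_id=8: site='lake' → outer ELSE → V
sample_id=9: site='well' → inner[ph >= 12] → X
sample_id=10: site='river' → outer ELSE → V
sample_id=11: site='rain' → inner[ELSE] → K
sample_id=12: site='lake' → outer ELSE → V
sample_id=13: site='tap' → outer ELSE → V

V, V, C, V, V, V, V, X, V, K, V, V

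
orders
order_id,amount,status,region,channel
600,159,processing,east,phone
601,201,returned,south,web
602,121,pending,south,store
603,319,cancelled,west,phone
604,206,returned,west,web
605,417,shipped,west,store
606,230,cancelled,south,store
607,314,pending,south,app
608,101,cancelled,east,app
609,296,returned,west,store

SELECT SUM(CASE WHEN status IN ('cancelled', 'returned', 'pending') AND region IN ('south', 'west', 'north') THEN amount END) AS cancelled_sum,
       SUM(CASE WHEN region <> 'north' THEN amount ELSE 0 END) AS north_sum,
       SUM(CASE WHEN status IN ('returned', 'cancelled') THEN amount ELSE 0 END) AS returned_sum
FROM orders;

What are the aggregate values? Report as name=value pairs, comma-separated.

[cancelled_sum: status IN ('cancelled', 'returned', 'pending') AND region IN ('south', 'west', 'north')]
order_id=600: ✗
order_id=601: ✓ → 201
order_id=602: ✓ → 121
order_id=603: ✓ → 319
order_id=604: ✓ → 206
order_id=605: ✗
order_id=606: ✓ → 230
order_id=607: ✓ → 314
order_id=608: ✗
order_id=609: ✓ → 296
cancelled_sum = 201 + 121 + 319 + 206 + 230 + 314 + 296 = 1687
—
[north_sum: region <> 'north']
order_id=600: ✓ → 159
order_id=601: ✓ → 201
order_id=602: ✓ → 121
order_id=603: ✓ → 319
order_id=604: ✓ → 206
order_id=605: ✓ → 417
order_id=606: ✓ → 230
order_id=607: ✓ → 314
order_id=608: ✓ → 101
order_id=609: ✓ → 296
north_sum = 159 + 201 + 121 + 319 + 206 + 417 + 230 + 314 + 101 + 296 = 2364
—
[returned_sum: status IN ('returned', 'cancelled')]
order_id=600: ✗
order_id=601: ✓ → 201
order_id=602: ✗
order_id=603: ✓ → 319
order_id=604: ✓ → 206
order_id=605: ✗
order_id=606: ✓ → 230
order_id=607: ✗
order_id=608: ✓ → 101
order_id=609: ✓ → 296
returned_sum = 201 + 319 + 206 + 230 + 101 + 296 = 1353

cancelled_sum=1687, north_sum=2364, returned_sum=1353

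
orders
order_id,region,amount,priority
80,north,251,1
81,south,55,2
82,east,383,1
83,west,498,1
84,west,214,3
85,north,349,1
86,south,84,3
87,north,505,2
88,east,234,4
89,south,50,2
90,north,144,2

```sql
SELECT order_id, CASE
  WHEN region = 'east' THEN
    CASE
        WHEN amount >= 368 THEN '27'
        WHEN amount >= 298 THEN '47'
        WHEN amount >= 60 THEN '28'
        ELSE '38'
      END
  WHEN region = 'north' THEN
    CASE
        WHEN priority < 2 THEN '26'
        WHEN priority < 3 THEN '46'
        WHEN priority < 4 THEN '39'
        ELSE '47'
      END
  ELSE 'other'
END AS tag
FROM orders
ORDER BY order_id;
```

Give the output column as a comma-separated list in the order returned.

26, other, 27, other, other, 26, other, 46, 28, other, 46

order_id=80: region='north' → inner[priority < 2] → 26
order_id=81: region='south' → outer ELSE → other
order_id=82: region='east' → inner[amount >= 368] → 27
order_id=83: region='west' → outer ELSE → other
order_id=84: region='west' → outer ELSE → other
order_id=85: region='north' → inner[priority < 2] → 26
order_id=86: region='south' → outer ELSE → other
order_id=87: region='north' → inner[priority < 3] → 46
order_id=88: region='east' → inner[amount >= 60] → 28
order_id=89: region='south' → outer ELSE → other
order_id=90: region='north' → inner[priority < 3] → 46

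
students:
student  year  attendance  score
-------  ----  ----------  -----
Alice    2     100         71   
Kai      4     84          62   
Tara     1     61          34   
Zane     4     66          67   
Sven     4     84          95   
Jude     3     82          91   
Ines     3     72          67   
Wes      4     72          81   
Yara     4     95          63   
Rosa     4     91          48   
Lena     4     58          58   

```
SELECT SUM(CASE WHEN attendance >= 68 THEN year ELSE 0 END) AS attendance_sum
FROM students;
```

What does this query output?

student=Alice: ✓ → 2
student=Kai: ✓ → 4
student=Tara: ✗
student=Zane: ✗
student=Sven: ✓ → 4
student=Jude: ✓ → 3
student=Ines: ✓ → 3
student=Wes: ✓ → 4
student=Yara: ✓ → 4
student=Rosa: ✓ → 4
student=Lena: ✗
attendance_sum = 2 + 4 + 4 + 3 + 3 + 4 + 4 + 4 = 28

28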